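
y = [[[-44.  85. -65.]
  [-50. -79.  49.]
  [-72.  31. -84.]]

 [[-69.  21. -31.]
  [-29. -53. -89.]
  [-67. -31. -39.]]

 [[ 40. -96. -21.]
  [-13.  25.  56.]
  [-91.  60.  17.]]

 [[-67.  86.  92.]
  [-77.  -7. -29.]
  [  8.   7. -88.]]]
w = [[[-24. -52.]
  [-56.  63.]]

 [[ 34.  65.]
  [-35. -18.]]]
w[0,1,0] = -56.0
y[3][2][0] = 8.0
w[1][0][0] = 34.0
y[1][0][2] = -31.0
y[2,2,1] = 60.0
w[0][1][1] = 63.0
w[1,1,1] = -18.0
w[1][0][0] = 34.0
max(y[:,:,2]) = 92.0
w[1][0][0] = 34.0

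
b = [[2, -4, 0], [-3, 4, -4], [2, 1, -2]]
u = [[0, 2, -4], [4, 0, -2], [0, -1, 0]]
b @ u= [[-16, 4, 0], [16, -2, 4], [4, 6, -10]]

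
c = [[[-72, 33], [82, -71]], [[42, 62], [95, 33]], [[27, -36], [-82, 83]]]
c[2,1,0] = -82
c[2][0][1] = -36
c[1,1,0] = 95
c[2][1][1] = 83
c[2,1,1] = 83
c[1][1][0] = 95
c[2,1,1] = 83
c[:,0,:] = [[-72, 33], [42, 62], [27, -36]]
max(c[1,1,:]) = 95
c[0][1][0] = 82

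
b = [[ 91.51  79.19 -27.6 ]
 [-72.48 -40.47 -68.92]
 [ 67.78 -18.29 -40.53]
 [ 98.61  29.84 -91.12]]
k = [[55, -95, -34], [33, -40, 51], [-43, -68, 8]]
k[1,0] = 33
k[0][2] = -34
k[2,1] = -68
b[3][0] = 98.61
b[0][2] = -27.6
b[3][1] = 29.84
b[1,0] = -72.48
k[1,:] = [33, -40, 51]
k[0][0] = 55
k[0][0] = 55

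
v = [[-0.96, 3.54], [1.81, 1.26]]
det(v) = -7.62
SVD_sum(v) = [[-0.40,  3.6], [-0.12,  1.05]] + [[-0.56,-0.06],[1.93,0.21]]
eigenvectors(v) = [[-0.91, -0.67], [0.42, -0.74]]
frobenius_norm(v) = 4.28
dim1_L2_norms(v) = [3.67, 2.21]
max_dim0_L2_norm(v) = 3.76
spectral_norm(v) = 3.77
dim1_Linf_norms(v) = [3.54, 1.81]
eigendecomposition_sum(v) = [[-1.83, 1.67], [0.86, -0.78]] + [[0.87, 1.87], [0.95, 2.04]]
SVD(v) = [[0.96, 0.28], [0.28, -0.96]] @ diag([3.774066384989, 2.0182474877219736]) @ [[-0.11, 0.99], [-0.99, -0.11]]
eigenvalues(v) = [-2.61, 2.91]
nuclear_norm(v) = 5.79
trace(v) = 0.30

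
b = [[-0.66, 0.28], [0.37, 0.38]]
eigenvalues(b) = [-0.75, 0.47]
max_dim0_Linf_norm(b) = 0.66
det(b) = -0.35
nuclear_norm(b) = 1.23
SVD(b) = [[-0.91, 0.42], [0.42, 0.91]] @ diag([0.7602631852822066, 0.4661543618851518]) @ [[0.99, -0.12], [0.12, 0.99]]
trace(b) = -0.28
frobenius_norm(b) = 0.89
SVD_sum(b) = [[-0.68, 0.09], [0.32, -0.04]] + [[0.02, 0.19], [0.05, 0.42]]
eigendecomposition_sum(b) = [[-0.7,0.17], [0.23,-0.06]] + [[0.04, 0.11], [0.14, 0.44]]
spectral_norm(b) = 0.76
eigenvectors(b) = [[-0.95, -0.24],[0.31, -0.97]]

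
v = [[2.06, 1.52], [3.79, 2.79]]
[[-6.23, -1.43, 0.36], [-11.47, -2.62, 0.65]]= v@[[-2.65,-0.14,-1.41], [-0.51,-0.75,2.15]]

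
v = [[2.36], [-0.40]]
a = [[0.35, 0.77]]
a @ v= [[0.52]]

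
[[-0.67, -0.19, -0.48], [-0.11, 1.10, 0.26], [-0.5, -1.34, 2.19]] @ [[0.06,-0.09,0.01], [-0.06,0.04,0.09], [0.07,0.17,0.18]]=[[-0.06, -0.03, -0.11],[-0.05, 0.10, 0.14],[0.20, 0.36, 0.27]]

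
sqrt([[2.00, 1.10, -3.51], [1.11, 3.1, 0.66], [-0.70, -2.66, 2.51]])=[[1.35,0.06,-1.19], [0.36,1.82,0.32], [-0.14,-0.77,1.61]]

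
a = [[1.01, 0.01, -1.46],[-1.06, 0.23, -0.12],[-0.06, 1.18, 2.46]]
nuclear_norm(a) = 5.06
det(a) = 2.55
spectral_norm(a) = 3.09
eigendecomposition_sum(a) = [[0.26+0.31j, 0.38-0.05j, (0.1+0.26j)],  [-0.44+0.26j, -0.02+0.49j, (-0.35+0.07j)],  [(0.28-0.03j), (0.12-0.24j), (0.19+0.04j)]] + [[(0.26-0.31j),  0.38+0.05j,  (0.1-0.26j)], [(-0.44-0.26j),  (-0.02-0.49j),  (-0.35-0.07j)], [(0.28+0.03j),  0.12+0.24j,  0.19-0.04j]] + [[(0.49+0j), -0.75-0.00j, (-1.66+0j)], [-0.17-0.00j, 0.26+0.00j, 0.58-0.00j], [(-0.61-0j), (0.94+0j), 2.08-0.00j]]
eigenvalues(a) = [(0.43+0.84j), (0.43-0.84j), (2.84+0j)]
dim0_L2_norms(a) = [1.47, 1.2, 2.86]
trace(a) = 3.70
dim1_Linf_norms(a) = [1.46, 1.06, 2.46]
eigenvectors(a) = [[0.10+0.56j, (0.1-0.56j), -0.61+0.00j], [-0.72+0.00j, -0.72-0.00j, 0.21+0.00j], [(0.36+0.16j), 0.36-0.16j, (0.76+0j)]]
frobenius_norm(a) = 3.43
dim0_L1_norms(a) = [2.13, 1.42, 4.04]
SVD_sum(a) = [[0.31, -0.51, -1.42], [-0.04, 0.06, 0.16], [-0.53, 0.89, 2.46]] + [[0.76, 0.16, 0.11], [-0.96, -0.21, -0.13], [0.50, 0.11, 0.07]] + [[-0.06,  0.36,  -0.14], [-0.06,  0.38,  -0.15], [-0.03,  0.18,  -0.07]]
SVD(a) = [[-0.50, 0.57, 0.65],[0.06, -0.73, 0.68],[0.86, 0.38, 0.33]] @ diag([3.090954030759593, 1.3689755749713828, 0.6018380636539965]) @ [[-0.2, 0.33, 0.92], [0.97, 0.21, 0.13], [-0.15, 0.92, -0.36]]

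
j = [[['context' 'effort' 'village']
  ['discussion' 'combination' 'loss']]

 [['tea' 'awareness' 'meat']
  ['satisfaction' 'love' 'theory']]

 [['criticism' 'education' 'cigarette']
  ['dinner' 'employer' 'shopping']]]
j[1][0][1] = 'awareness'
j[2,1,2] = 'shopping'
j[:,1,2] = ['loss', 'theory', 'shopping']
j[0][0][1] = 'effort'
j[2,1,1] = 'employer'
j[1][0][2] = 'meat'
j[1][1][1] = 'love'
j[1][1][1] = 'love'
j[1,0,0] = 'tea'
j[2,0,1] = 'education'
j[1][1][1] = 'love'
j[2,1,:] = ['dinner', 'employer', 'shopping']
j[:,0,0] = ['context', 'tea', 'criticism']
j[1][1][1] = 'love'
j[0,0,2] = 'village'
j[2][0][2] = 'cigarette'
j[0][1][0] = 'discussion'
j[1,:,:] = [['tea', 'awareness', 'meat'], ['satisfaction', 'love', 'theory']]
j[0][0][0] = 'context'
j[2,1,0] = 'dinner'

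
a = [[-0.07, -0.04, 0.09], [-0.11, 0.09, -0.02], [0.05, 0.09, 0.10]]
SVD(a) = [[0.36, -0.02, 0.93], [0.69, -0.67, -0.28], [0.63, 0.74, -0.22]] @ diag([0.14947906097550062, 0.14144346066352304, 0.11597309069525115]) @ [[-0.47, 0.70, 0.54],[0.79, 0.06, 0.61],[-0.39, -0.71, 0.58]]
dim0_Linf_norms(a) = [0.11, 0.09, 0.1]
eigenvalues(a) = [(-0.13+0j), (0.12+0.07j), (0.12-0.07j)]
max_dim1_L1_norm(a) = 0.24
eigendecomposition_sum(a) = [[-0.10-0.00j,-0.03+0.00j,0.04-0.00j], [-0.05-0.00j,-0.02+0.00j,0.02-0.00j], [(0.04+0j),(0.01-0j),(-0.01+0j)]] + [[(0.01+0.01j), (-0-0.03j), 0.03-0.01j], [(-0.03+0.01j), 0.05+0.03j, (-0.02+0.05j)], [(0.01+0.04j), (0.04-0.06j), 0.06+0.02j]] + [[(0.01-0.01j), -0.00+0.03j, (0.03+0.01j)], [-0.03-0.01j, (0.05-0.03j), (-0.02-0.05j)], [(0.01-0.04j), 0.04+0.06j, (0.06-0.02j)]]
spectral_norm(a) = 0.15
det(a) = -0.00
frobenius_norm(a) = 0.24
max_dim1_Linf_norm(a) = 0.11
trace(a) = 0.12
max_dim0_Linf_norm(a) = 0.11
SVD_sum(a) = [[-0.02, 0.04, 0.03], [-0.05, 0.07, 0.06], [-0.04, 0.07, 0.05]] + [[-0.00, -0.0, -0.00], [-0.07, -0.01, -0.06], [0.08, 0.01, 0.06]] + [[-0.04, -0.08, 0.06], [0.01, 0.02, -0.02], [0.01, 0.02, -0.02]]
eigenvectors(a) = [[0.85+0.00j, -0.24+0.22j, (-0.24-0.22j)], [0.40+0.00j, (-0.04-0.64j), -0.04+0.64j], [(-0.35+0j), (-0.7+0j), -0.70-0.00j]]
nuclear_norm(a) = 0.41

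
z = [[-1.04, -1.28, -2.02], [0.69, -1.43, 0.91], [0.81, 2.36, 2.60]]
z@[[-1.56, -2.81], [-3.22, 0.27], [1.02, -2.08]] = [[3.68, 6.78], [4.46, -4.22], [-6.21, -7.05]]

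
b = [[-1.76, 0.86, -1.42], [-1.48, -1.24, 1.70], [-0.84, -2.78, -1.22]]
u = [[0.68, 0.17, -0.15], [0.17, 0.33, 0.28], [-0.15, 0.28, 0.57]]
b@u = [[-0.84, -0.41, -0.3], [-1.47, -0.18, 0.84], [-0.86, -1.4, -1.35]]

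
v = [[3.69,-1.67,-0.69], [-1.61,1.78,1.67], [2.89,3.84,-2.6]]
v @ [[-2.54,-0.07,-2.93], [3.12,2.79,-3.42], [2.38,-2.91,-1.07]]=[[-16.23, -2.91, -4.36],[13.62, 0.22, -3.16],[-1.55, 18.08, -18.82]]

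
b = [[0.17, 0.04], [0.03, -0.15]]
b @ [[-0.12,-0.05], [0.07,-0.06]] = [[-0.02, -0.01],[-0.01, 0.01]]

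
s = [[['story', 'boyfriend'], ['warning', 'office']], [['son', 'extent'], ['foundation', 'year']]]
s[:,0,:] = [['story', 'boyfriend'], ['son', 'extent']]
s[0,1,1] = 'office'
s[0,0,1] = 'boyfriend'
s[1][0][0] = 'son'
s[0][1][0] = 'warning'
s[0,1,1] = 'office'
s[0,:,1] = ['boyfriend', 'office']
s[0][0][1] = 'boyfriend'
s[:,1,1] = ['office', 'year']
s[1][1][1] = 'year'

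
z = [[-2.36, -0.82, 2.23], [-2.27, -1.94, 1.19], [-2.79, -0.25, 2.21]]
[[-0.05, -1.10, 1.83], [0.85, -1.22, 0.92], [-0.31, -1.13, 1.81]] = z@[[-0.08, 0.33, 0.03], [-0.53, 0.2, 0.02], [-0.30, -0.07, 0.86]]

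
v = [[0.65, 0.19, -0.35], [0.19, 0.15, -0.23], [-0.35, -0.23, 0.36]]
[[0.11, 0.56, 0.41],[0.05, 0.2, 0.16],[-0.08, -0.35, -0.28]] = v@ [[0.13, 0.85, 0.5], [0.12, 1.21, 0.51], [-0.01, 0.63, 0.04]]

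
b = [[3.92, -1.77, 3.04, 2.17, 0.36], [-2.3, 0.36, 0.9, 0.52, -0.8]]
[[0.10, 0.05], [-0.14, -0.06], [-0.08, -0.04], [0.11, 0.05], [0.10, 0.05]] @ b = [[0.28,  -0.16,  0.35,  0.24,  -0.0], [-0.41,  0.23,  -0.48,  -0.34,  -0.00], [-0.22,  0.13,  -0.28,  -0.19,  0.0], [0.32,  -0.18,  0.38,  0.26,  -0.0], [0.28,  -0.16,  0.35,  0.24,  -0.0]]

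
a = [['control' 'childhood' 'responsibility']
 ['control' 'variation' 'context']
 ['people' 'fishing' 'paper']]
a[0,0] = 'control'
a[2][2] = 'paper'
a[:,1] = ['childhood', 'variation', 'fishing']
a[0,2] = 'responsibility'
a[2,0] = 'people'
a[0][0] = 'control'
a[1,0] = 'control'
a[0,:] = ['control', 'childhood', 'responsibility']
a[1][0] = 'control'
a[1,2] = 'context'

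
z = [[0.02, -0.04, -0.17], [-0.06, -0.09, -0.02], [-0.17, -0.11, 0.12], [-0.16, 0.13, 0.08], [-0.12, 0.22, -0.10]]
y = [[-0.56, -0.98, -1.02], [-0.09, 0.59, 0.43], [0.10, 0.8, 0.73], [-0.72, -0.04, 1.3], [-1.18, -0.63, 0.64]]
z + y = [[-0.54, -1.02, -1.19],  [-0.15, 0.5, 0.41],  [-0.07, 0.69, 0.85],  [-0.88, 0.09, 1.38],  [-1.30, -0.41, 0.54]]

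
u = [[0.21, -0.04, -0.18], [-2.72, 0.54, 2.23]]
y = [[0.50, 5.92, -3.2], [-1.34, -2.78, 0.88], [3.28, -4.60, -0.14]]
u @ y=[[-0.43, 2.18, -0.68], [5.23, -27.86, 8.87]]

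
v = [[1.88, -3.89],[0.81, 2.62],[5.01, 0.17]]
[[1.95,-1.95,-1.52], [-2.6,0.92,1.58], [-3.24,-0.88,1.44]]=v@[[-0.62, -0.19, 0.27], [-0.80, 0.41, 0.52]]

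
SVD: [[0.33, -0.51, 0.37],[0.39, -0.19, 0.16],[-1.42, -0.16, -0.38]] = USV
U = [[-0.28, 0.89, -0.35], [-0.27, 0.28, 0.92], [0.92, 0.35, 0.16]]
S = [1.59, 0.62, 0.05]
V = [[-0.95, 0.03, -0.31], [-0.16, -0.91, 0.39], [0.27, -0.42, -0.87]]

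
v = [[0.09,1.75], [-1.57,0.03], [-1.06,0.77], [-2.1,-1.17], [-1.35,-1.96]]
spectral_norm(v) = 3.71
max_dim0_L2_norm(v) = 3.14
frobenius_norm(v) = 4.32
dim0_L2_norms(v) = [3.14, 2.98]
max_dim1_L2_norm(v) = 2.4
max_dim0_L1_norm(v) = 6.17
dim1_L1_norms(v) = [1.84, 1.6, 1.83, 3.27, 3.31]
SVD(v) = [[-0.33, -0.56], [0.31, -0.48], [0.07, -0.58], [0.63, -0.24], [0.62, 0.25]] @ diag([3.710983137543331, 2.2191223834816]) @ [[-0.74, -0.67], [0.67, -0.74]]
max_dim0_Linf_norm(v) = 2.1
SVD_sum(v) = [[0.92, 0.82], [-0.86, -0.77], [-0.20, -0.18], [-1.75, -1.57], [-1.72, -1.54]] + [[-0.83, 0.93], [-0.71, 0.80], [-0.86, 0.95], [-0.35, 0.40], [0.37, -0.42]]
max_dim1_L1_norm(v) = 3.31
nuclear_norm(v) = 5.93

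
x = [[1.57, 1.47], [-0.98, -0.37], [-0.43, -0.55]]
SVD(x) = [[-0.87,-0.29], [0.40,-0.88], [0.28,0.37]] @ diag([2.460849316741719, 0.3933454465121131]) @ [[-0.77,-0.64], [0.64,-0.77]]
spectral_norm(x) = 2.46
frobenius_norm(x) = 2.49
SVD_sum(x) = [[1.64,1.38], [-0.76,-0.64], [-0.52,-0.44]] + [[-0.07, 0.09], [-0.22, 0.27], [0.09, -0.11]]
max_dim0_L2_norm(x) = 1.9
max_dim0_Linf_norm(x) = 1.57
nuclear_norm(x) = 2.85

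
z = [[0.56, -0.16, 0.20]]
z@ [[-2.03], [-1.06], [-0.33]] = [[-1.03]]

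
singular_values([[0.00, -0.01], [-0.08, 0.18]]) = [0.2, 0.0]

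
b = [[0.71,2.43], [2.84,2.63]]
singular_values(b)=[4.49, 1.12]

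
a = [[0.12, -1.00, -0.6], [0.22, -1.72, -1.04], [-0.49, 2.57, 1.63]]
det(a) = -0.00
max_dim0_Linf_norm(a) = 2.57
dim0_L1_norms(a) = [0.83, 5.29, 3.27]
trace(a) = 0.03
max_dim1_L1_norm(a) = 4.69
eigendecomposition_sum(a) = [[0.15, -0.42, -0.30], [0.28, -0.76, -0.55], [-0.55, 1.52, 1.09]] + [[0.00, -0.0, -0.0],[-0.0, 0.0, 0.00],[0.0, -0.0, -0.00]] + [[-0.03,-0.58,-0.3], [-0.06,-0.96,-0.49], [0.06,1.05,0.54]]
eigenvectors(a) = [[-0.24,-0.38,0.38], [-0.43,0.44,0.63], [0.87,-0.81,-0.68]]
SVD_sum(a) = [[0.16, -0.98, -0.61],[0.28, -1.7, -1.06],[-0.43, 2.59, 1.61]] + [[-0.04, -0.02, 0.01], [-0.06, -0.02, 0.02], [-0.06, -0.02, 0.02]] + [[0.00, -0.00, 0.00], [-0.0, 0.0, -0.0], [-0.00, 0.00, -0.0]]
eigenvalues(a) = [0.48, 0.0, -0.45]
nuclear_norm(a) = 3.97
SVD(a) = [[-0.3, -0.46, 0.84], [-0.52, -0.65, -0.55], [0.80, -0.6, -0.04]] @ diag([3.8669748085374605, 0.10585574626902726, 0.0006253946824292303]) @ [[-0.14, 0.84, 0.52], [0.91, 0.32, -0.26], [0.39, -0.44, 0.81]]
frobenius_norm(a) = 3.87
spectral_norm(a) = 3.87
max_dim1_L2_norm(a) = 3.08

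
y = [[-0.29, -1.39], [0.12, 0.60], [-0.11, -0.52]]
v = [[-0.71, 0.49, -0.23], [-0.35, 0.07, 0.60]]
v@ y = [[0.29,1.4], [0.04,0.22]]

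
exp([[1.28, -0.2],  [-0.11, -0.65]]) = [[3.62,-0.32], [-0.18,0.53]]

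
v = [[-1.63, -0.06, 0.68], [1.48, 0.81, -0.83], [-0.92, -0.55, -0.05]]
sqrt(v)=[[(-0.09+1.32j), -0.12+0.03j, 0.04-0.36j],  [(0.65-0.75j), 0.93+0.08j, (-0.33+0.42j)],  [(-0.27+0.47j), (-0.39+0.27j), (0.14+0.49j)]]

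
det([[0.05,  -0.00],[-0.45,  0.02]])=0.001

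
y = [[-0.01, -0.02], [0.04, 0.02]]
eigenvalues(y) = [0.02j, -0.02j]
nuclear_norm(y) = 0.06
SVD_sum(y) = [[-0.02, -0.01],[0.04, 0.02]] + [[0.01, -0.01], [0.00, -0.0]]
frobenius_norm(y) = 0.05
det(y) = 0.00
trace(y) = 0.01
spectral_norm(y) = 0.05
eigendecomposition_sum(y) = [[-0.00+0.01j, (-0.01+0j)], [0.02-0.00j, 0.01+0.01j]] + [[(-0-0.01j), -0.01-0.00j],  [(0.02+0j), (0.01-0.01j)]]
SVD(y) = [[-0.4, 0.92], [0.92, 0.4]] @ diag([0.04844156902881105, 0.012386056274171145]) @ [[0.84, 0.54], [0.54, -0.84]]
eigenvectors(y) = [[(0.31-0.49j), 0.31+0.49j], [-0.82+0.00j, -0.82-0.00j]]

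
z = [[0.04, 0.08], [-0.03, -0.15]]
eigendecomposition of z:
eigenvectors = [[0.99, -0.41], [-0.17, 0.91]]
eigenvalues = [0.03, -0.14]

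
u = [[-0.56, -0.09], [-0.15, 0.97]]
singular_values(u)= [0.98, 0.57]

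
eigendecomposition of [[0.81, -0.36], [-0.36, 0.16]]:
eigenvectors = [[0.91, 0.41], [-0.41, 0.91]]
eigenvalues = [0.97, 0.0]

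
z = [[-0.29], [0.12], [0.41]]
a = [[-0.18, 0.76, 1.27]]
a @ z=[[0.66]]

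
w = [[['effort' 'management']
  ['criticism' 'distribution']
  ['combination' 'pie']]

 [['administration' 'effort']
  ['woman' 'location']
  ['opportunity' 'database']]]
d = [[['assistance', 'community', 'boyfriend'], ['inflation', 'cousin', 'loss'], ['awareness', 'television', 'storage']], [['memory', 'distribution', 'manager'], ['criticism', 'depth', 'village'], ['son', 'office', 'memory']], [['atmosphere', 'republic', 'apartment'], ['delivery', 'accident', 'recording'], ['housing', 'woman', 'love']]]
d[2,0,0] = 'atmosphere'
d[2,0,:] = ['atmosphere', 'republic', 'apartment']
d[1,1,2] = 'village'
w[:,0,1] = ['management', 'effort']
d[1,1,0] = 'criticism'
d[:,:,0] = [['assistance', 'inflation', 'awareness'], ['memory', 'criticism', 'son'], ['atmosphere', 'delivery', 'housing']]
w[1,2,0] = 'opportunity'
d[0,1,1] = 'cousin'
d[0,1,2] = 'loss'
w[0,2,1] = 'pie'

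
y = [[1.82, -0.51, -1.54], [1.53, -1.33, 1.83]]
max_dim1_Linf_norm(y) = 1.83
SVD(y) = [[0.35,0.94], [0.94,-0.35]] @ diag([2.7741585878835835, 2.388900192404815]) @ [[0.74, -0.51, 0.43], [0.49, -0.01, -0.87]]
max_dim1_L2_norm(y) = 2.73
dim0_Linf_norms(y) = [1.82, 1.33, 1.83]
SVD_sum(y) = [[0.71, -0.49, 0.41], [1.94, -1.34, 1.11]] + [[1.11,-0.02,-1.95], [-0.41,0.01,0.72]]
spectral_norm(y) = 2.77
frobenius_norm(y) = 3.66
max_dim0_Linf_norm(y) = 1.83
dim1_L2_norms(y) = [2.44, 2.73]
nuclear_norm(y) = 5.16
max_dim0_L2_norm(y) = 2.39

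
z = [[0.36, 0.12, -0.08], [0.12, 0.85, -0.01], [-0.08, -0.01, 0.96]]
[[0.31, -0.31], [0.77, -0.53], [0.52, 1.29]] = z @ [[0.72, -0.4], [0.81, -0.55], [0.61, 1.30]]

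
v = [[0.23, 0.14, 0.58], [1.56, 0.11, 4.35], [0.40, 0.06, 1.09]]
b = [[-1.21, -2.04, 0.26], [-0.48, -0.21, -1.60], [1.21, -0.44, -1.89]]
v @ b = [[0.36, -0.75, -1.26], [3.32, -5.12, -7.99], [0.81, -1.31, -2.05]]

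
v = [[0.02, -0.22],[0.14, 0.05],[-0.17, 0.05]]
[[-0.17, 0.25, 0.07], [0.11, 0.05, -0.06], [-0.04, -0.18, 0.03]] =v @[[0.51, 0.73, -0.27], [0.84, -1.06, -0.35]]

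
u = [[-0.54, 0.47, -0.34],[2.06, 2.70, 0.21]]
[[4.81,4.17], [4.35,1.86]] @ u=[[5.99, 13.52, -0.76],[1.48, 7.07, -1.09]]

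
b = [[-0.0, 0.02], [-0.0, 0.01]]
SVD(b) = [[0.89, -0.45], [0.45, 0.89]] @ diag([0.022360679774997897, -0.0]) @ [[0.0, 1.00], [-1.0, -0.00]]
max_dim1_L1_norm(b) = 0.02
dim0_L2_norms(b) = [0.0, 0.02]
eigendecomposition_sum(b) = [[-0.0, 0.0], [-0.00, -0.0]] + [[0.00,  0.02], [0.0,  0.01]]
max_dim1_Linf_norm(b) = 0.02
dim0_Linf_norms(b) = [0.0, 0.02]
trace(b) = 0.01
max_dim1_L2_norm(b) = 0.02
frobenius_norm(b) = 0.02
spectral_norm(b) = 0.02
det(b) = 0.00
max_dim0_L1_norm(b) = 0.03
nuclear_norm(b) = 0.02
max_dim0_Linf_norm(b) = 0.02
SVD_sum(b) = [[0.0, 0.02], [0.0, 0.01]] + [[-0.0, -0.0], [0.00, -0.00]]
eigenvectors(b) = [[1.0, 0.89], [0.0, 0.45]]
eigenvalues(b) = [-0.0, 0.01]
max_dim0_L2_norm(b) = 0.02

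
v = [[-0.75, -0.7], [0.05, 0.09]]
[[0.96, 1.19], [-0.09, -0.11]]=v@[[-0.72, -0.9], [-0.60, -0.74]]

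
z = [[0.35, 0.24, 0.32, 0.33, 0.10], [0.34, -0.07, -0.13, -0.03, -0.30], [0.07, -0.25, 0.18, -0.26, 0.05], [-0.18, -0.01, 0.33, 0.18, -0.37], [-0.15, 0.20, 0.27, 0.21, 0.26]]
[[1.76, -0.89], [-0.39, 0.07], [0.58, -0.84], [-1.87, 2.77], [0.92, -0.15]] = z @ [[2.99, -3.41], [0.77, -0.73], [1.01, 0.35], [-0.65, 2.43], [4.15, -4.31]]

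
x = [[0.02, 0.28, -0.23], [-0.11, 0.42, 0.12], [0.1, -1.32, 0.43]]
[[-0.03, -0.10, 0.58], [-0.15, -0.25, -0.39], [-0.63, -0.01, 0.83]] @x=[[0.07, -0.82, 0.24], [-0.01, 0.37, -0.16], [0.07, -1.28, 0.5]]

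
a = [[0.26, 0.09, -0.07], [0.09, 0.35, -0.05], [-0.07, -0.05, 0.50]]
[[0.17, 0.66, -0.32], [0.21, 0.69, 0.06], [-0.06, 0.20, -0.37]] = a @ [[0.49, 2.23, -1.63], [0.46, 1.53, 0.47], [-0.01, 0.87, -0.93]]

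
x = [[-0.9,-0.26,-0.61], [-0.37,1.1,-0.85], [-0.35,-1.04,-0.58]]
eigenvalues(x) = [-1.52, -0.38, 1.52]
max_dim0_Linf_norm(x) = 1.1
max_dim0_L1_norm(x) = 2.4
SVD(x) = [[0.08, 0.71, -0.7],[-0.81, 0.46, 0.37],[0.59, 0.53, 0.61]] @ diag([1.5461183756042975, 1.5266091375998485, 0.37226671838263276]) @ [[0.01, -0.98, 0.19], [-0.65, -0.15, -0.74], [0.76, -0.12, -0.64]]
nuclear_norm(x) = 3.44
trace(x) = -0.38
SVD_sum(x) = [[0.0, -0.13, 0.02], [-0.01, 1.22, -0.24], [0.01, -0.89, 0.17]] + [[-0.70, -0.16, -0.80],[-0.46, -0.11, -0.53],[-0.53, -0.12, -0.61]] + [[-0.20, 0.03, 0.17], [0.1, -0.02, -0.09], [0.17, -0.03, -0.15]]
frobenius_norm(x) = 2.20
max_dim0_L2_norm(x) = 1.54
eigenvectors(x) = [[-0.73, -0.78, -0.02], [-0.3, 0.15, -0.89], [-0.61, 0.60, 0.45]]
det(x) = 0.88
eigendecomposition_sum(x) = [[-0.69, -0.39, -0.80], [-0.28, -0.16, -0.33], [-0.57, -0.32, -0.67]] + [[-0.21, 0.1, 0.20], [0.04, -0.02, -0.04], [0.16, -0.08, -0.15]] + [[-0.00,0.02,-0.01],[-0.13,1.28,-0.48],[0.06,-0.64,0.24]]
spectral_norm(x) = 1.55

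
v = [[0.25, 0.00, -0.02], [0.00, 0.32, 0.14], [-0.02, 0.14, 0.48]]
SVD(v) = [[-0.06, -0.85, 0.52], [0.5, -0.48, -0.72], [0.86, 0.22, 0.45]] @ diag([0.5622045474321636, 0.2551637165569917, 0.23263173601084475]) @ [[-0.06, 0.5, 0.86], [-0.85, -0.48, 0.22], [0.52, -0.72, 0.45]]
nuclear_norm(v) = 1.05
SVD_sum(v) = [[0.0, -0.02, -0.03], [-0.02, 0.14, 0.24], [-0.03, 0.24, 0.42]] + [[0.19, 0.1, -0.05], [0.10, 0.06, -0.03], [-0.05, -0.03, 0.01]] + [[0.06, -0.09, 0.05], [-0.09, 0.12, -0.08], [0.05, -0.08, 0.05]]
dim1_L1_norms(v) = [0.27, 0.46, 0.64]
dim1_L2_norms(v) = [0.25, 0.35, 0.5]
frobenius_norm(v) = 0.66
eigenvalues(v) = [0.56, 0.26, 0.23]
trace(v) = 1.05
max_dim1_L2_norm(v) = 0.5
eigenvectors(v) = [[-0.06, -0.85, -0.52], [0.50, -0.48, 0.72], [0.86, 0.22, -0.45]]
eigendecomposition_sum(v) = [[0.00, -0.02, -0.03],[-0.02, 0.14, 0.24],[-0.03, 0.24, 0.42]] + [[0.19, 0.1, -0.05], [0.1, 0.06, -0.03], [-0.05, -0.03, 0.01]] + [[0.06, -0.09, 0.05], [-0.09, 0.12, -0.08], [0.05, -0.08, 0.05]]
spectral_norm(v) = 0.56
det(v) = 0.03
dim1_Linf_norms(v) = [0.25, 0.32, 0.48]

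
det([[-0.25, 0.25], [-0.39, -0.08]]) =0.118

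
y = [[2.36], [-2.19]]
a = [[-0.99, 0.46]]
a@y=[[-3.34]]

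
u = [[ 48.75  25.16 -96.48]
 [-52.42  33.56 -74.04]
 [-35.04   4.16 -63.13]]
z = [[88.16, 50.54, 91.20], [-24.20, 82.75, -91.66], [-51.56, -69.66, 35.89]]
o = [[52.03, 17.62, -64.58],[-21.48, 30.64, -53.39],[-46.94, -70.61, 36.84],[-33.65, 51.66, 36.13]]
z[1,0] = -24.2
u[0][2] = -96.48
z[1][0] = -24.2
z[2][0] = -51.56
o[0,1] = 17.62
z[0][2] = 91.2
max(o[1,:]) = 30.64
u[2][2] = -63.13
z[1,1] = 82.75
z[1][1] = 82.75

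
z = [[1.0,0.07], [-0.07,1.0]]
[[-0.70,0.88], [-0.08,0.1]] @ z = [[-0.76, 0.83], [-0.09, 0.09]]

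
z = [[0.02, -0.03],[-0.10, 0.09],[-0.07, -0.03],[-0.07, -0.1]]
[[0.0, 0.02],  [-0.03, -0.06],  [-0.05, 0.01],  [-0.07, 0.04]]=z@[[0.55, 0.14], [0.33, -0.5]]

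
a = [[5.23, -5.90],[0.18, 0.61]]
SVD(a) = [[-1.00,0.04],[0.04,1.0]] @ diag([7.891581045028804, 0.5388400595187044]) @ [[-0.66, 0.75], [0.75, 0.66]]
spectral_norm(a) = 7.89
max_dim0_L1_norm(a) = 6.51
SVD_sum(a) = [[5.21, -5.92], [-0.22, 0.25]] + [[0.02, 0.02],[0.40, 0.36]]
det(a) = 4.25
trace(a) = 5.84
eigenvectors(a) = [[1.0, 0.80], [0.04, 0.60]]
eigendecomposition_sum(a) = [[5.28, -7.12], [0.22, -0.29]] + [[-0.05, 1.22], [-0.04, 0.9]]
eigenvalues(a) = [4.99, 0.85]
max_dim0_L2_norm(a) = 5.93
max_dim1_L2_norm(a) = 7.88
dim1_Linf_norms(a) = [5.9, 0.61]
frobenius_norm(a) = 7.91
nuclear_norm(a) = 8.43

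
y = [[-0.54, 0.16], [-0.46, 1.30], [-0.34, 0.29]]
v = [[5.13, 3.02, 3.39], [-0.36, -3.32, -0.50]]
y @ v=[[-2.83, -2.16, -1.91], [-2.83, -5.71, -2.21], [-1.85, -1.99, -1.30]]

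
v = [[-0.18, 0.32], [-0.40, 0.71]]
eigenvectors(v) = [[-0.87, -0.41], [-0.49, -0.91]]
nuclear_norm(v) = 0.89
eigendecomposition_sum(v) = [[0.00, -0.0], [0.0, -0.0]] + [[-0.18, 0.32], [-0.4, 0.71]]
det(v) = 0.00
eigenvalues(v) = [0.0, 0.53]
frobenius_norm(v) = 0.89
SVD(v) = [[-0.41, -0.91], [-0.91, 0.41]] @ diag([0.8938120327737552, 0.0002237606931509777]) @ [[0.49, -0.87], [-0.87, -0.49]]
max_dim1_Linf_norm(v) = 0.71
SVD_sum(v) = [[-0.18, 0.32], [-0.40, 0.71]] + [[0.00, 0.00], [-0.0, -0.0]]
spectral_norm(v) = 0.89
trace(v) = 0.53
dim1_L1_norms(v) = [0.5, 1.11]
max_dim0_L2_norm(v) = 0.78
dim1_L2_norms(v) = [0.37, 0.81]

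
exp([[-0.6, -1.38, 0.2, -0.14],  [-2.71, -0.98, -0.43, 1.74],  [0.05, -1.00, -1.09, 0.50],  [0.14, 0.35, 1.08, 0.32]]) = [[1.84, -1.27, -0.03, -1.33], [-2.26, 1.71, 0.34, 2.47], [0.84, -0.75, 0.45, -0.36], [0.13, -0.08, 0.9, 1.67]]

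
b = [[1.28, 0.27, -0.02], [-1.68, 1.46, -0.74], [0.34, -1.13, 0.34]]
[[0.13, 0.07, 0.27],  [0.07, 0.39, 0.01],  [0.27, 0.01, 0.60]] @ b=[[0.14, -0.17, 0.04],[-0.56, 0.58, -0.29],[0.53, -0.59, 0.19]]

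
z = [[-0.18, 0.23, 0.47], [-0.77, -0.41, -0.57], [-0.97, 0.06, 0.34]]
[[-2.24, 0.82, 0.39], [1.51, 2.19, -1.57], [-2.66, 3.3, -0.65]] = z @ [[1.52, -3.14, 1.39],[-2.22, -0.62, -2.15],[-3.1, 0.85, 2.42]]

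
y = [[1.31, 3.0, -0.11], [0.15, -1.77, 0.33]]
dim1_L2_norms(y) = [3.28, 1.81]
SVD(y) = [[-0.89,0.45],[0.45,0.89]] @ diag([3.6546019798129303, 0.7977370300715714]) @ [[-0.3,-0.95,0.07], [0.91,-0.27,0.31]]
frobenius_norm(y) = 3.74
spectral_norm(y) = 3.65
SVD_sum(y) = [[0.98,3.1,-0.22], [-0.5,-1.58,0.11]] + [[0.33, -0.1, 0.11], [0.65, -0.19, 0.22]]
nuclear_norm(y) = 4.45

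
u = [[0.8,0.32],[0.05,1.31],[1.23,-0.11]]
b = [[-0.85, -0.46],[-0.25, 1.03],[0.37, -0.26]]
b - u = [[-1.65, -0.78], [-0.30, -0.28], [-0.86, -0.15]]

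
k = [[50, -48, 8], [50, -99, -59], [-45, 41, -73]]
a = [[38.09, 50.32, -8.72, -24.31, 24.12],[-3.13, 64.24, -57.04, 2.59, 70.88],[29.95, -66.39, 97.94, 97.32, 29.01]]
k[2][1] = 41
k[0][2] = 8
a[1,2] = -57.04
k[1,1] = -99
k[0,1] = -48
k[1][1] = -99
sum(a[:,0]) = 64.91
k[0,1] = -48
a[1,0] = -3.13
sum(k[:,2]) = -124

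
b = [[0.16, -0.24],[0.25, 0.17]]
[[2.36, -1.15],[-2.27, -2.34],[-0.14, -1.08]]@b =[[0.09, -0.76], [-0.95, 0.15], [-0.29, -0.15]]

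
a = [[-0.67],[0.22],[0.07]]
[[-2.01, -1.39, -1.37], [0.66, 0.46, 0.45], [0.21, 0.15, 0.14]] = a@ [[3.0, 2.08, 2.05]]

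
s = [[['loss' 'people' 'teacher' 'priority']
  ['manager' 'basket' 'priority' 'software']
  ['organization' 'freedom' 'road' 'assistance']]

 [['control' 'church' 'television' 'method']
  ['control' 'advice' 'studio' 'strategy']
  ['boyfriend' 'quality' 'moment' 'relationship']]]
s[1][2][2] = 'moment'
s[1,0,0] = 'control'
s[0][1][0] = 'manager'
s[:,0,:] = [['loss', 'people', 'teacher', 'priority'], ['control', 'church', 'television', 'method']]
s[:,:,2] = [['teacher', 'priority', 'road'], ['television', 'studio', 'moment']]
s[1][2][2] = 'moment'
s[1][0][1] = 'church'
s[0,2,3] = 'assistance'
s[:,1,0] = ['manager', 'control']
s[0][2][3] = 'assistance'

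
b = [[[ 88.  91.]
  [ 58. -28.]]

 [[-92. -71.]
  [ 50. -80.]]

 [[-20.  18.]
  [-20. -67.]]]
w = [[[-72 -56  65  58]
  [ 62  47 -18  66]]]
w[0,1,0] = 62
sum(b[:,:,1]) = -137.0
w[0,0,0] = -72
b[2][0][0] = -20.0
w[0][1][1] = 47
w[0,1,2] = -18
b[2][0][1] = 18.0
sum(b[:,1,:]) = -87.0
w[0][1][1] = 47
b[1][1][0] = 50.0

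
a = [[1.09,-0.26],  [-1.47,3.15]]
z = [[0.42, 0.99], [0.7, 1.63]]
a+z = [[1.51, 0.73], [-0.77, 4.78]]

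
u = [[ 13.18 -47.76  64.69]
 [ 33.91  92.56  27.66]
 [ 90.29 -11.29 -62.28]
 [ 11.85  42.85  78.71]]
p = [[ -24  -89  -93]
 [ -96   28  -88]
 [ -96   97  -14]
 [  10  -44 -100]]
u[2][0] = 90.29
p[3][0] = 10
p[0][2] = -93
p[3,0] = 10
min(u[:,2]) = -62.28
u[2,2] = -62.28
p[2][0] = -96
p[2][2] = -14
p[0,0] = -24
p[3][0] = 10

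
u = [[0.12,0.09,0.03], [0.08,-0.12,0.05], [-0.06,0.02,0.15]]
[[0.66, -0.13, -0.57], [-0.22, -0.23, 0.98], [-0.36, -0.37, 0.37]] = u@ [[3.34,  -0.64,  -0.28],[3.40,  0.35,  -7.02],[-1.55,  -2.77,  3.28]]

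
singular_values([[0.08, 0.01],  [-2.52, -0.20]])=[2.53, 0.0]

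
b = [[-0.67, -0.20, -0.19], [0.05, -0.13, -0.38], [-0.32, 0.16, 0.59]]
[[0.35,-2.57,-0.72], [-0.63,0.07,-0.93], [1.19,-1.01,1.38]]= b @ [[-0.55, 3.64, -0.24],[-2.09, 0.54, 3.11],[2.29, 0.12, 1.36]]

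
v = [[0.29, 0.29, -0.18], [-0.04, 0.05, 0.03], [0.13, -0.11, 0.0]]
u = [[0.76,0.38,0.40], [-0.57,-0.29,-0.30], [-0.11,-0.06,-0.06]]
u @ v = [[0.26,  0.20,  -0.13], [-0.19,  -0.15,  0.09], [-0.04,  -0.03,  0.02]]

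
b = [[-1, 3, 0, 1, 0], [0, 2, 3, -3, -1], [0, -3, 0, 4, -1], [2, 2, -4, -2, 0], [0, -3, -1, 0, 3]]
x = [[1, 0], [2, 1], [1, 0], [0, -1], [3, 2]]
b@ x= [[5, 2], [4, 3], [-9, -9], [2, 4], [2, 3]]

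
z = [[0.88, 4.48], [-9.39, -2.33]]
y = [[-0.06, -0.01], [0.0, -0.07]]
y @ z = [[0.04, -0.25], [0.66, 0.16]]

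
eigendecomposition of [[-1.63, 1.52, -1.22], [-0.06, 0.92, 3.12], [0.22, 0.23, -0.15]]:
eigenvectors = [[-0.93+0.00j, (-0.93-0j), (0.37+0j)], [-0.16-0.27j, -0.16+0.27j, 0.91+0.00j], [0.14+0.15j, (0.14-0.15j), (0.18+0j)]]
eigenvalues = [(-1.18+0.63j), (-1.18-0.63j), (1.5+0j)]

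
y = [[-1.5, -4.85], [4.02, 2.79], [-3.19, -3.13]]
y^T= [[-1.5, 4.02, -3.19], [-4.85, 2.79, -3.13]]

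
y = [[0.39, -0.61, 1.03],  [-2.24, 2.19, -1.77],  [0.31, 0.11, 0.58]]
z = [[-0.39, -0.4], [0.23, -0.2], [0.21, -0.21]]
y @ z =[[-0.08, -0.25], [1.01, 0.83], [0.03, -0.27]]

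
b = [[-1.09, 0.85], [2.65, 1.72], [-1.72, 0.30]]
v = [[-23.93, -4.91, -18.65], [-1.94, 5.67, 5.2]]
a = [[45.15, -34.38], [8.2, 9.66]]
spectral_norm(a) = 56.75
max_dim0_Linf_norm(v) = 23.93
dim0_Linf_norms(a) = [45.15, 34.38]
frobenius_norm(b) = 3.87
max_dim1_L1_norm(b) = 4.37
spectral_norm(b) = 3.51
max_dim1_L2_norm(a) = 56.75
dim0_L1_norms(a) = [53.35, 44.04]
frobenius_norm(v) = 31.74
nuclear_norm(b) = 5.13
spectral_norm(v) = 30.85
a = v @ b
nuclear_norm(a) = 69.41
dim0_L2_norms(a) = [45.89, 35.71]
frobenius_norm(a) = 58.15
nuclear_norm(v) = 38.33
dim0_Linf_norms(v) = [23.93, 5.67, 18.65]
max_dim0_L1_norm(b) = 5.46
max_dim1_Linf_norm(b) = 2.65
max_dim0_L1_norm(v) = 25.87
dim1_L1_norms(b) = [1.94, 4.37, 2.02]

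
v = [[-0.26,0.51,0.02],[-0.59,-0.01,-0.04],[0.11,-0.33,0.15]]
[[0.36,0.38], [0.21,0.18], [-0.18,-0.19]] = v@[[-0.38, -0.33],[0.51, 0.57],[0.21, 0.26]]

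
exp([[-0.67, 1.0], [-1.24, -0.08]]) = [[0.16, 0.56], [-0.7, 0.49]]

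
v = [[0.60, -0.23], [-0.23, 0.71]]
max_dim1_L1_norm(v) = 0.94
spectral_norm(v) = 0.89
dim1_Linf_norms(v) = [0.6, 0.71]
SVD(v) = [[-0.62, 0.79], [0.79, 0.62]] @ diag([0.8914846718077095, 0.4185153281922904]) @ [[-0.62, 0.79], [0.79, 0.62]]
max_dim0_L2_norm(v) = 0.75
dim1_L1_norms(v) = [0.83, 0.94]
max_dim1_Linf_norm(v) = 0.71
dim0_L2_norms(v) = [0.64, 0.75]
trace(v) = 1.31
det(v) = 0.37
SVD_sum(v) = [[0.34, -0.43],[-0.43, 0.55]] + [[0.26, 0.20], [0.2, 0.16]]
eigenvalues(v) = [0.42, 0.89]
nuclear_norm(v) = 1.31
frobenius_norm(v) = 0.98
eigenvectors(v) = [[-0.79, 0.62], [-0.62, -0.79]]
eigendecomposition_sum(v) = [[0.26, 0.2],  [0.2, 0.16]] + [[0.34, -0.43], [-0.43, 0.55]]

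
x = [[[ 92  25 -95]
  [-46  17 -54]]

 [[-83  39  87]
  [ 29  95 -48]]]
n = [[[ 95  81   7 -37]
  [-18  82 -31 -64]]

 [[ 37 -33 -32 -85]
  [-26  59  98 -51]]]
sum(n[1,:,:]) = -33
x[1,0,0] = -83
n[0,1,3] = -64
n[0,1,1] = 82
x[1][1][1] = 95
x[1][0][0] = -83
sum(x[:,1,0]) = -17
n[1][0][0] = 37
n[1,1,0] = -26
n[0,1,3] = -64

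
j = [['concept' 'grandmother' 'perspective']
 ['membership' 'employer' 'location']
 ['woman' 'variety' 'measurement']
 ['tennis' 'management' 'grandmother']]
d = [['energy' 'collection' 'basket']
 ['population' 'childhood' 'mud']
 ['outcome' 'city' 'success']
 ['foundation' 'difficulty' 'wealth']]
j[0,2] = 'perspective'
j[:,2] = ['perspective', 'location', 'measurement', 'grandmother']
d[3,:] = ['foundation', 'difficulty', 'wealth']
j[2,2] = 'measurement'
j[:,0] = ['concept', 'membership', 'woman', 'tennis']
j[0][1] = 'grandmother'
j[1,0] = 'membership'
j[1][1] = 'employer'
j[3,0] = 'tennis'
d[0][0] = 'energy'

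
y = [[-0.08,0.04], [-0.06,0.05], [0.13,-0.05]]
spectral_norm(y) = 0.18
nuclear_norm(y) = 0.20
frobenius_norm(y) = 0.18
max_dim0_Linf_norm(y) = 0.13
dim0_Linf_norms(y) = [0.13, 0.05]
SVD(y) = [[-0.49,-0.06], [-0.42,-0.86], [0.76,-0.51]] @ diag([0.18168018738401032, 0.022188048857682184]) @ [[0.90, -0.43], [-0.43, -0.9]]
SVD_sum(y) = [[-0.08,0.04], [-0.07,0.03], [0.13,-0.06]] + [[0.0, 0.00], [0.01, 0.02], [0.00, 0.01]]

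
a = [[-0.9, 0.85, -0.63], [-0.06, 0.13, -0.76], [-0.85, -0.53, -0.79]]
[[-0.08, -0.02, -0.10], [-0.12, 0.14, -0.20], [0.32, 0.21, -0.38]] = a @ [[-0.3, 0.04, 0.07],  [-0.31, -0.14, 0.17],  [0.13, -0.21, 0.29]]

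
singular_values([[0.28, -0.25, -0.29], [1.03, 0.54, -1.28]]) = [1.76, 0.36]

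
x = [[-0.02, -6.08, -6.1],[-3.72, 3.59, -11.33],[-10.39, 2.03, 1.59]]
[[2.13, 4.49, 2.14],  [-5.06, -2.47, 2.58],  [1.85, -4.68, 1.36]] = x@[[-0.26, 0.31, -0.19], [-0.67, -0.65, -0.14], [0.32, -0.09, -0.21]]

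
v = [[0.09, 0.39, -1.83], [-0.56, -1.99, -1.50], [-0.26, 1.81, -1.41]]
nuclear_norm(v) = 5.93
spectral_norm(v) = 2.80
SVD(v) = [[0.64, 0.16, -0.75],[0.18, 0.92, 0.35],[0.74, -0.36, 0.56]] @ diag([2.7973191458740474, 2.7144611622352666, 0.4138915254542658]) @ [[-0.08,0.44,-0.89], [-0.15,-0.89,-0.43], [-0.98,0.10,0.14]]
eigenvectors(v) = [[(0.97+0j), -0.16+0.42j, -0.16-0.42j], [(-0.09+0j), -0.65+0.00j, (-0.65-0j)], [(-0.22+0j), 0.10+0.61j, (0.1-0.61j)]]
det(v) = 3.14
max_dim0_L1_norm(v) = 4.74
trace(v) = -3.31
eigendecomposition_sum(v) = [[0.39-0.00j, -0.14+0.00j, (-0.27+0j)], [(-0.04+0j), 0.01-0.00j, (0.02+0j)], [-0.09+0.00j, (0.03-0j), (0.06+0j)]] + [[(-0.15+0.14j), 0.26+0.84j, (-0.78+0.28j)], [-0.26-0.14j, -1.00+0.78j, (-0.76-0.91j)], [(-0.09+0.27j), (0.89+0.82j), -0.74+0.86j]] + [[(-0.15-0.14j), 0.26-0.84j, (-0.78-0.28j)], [(-0.26+0.14j), -1.00-0.78j, (-0.76+0.91j)], [-0.09-0.27j, (0.89-0.82j), -0.74-0.86j]]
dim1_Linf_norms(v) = [1.83, 1.99, 1.81]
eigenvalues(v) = [(0.47+0j), (-1.89+1.78j), (-1.89-1.78j)]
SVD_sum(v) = [[-0.15, 0.80, -1.61], [-0.04, 0.22, -0.45], [-0.18, 0.92, -1.86]] + [[-0.06, -0.38, -0.18],[-0.38, -2.23, -1.07],[0.15, 0.87, 0.42]] + [[0.31, -0.03, -0.04], [-0.14, 0.01, 0.02], [-0.23, 0.02, 0.03]]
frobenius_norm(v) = 3.92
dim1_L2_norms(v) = [1.87, 2.55, 2.31]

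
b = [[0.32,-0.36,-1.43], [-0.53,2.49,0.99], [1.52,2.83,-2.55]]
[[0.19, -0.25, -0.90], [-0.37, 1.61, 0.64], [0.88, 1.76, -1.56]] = b@[[0.63,-0.02,0.01], [-0.02,0.64,0.01], [0.01,0.01,0.63]]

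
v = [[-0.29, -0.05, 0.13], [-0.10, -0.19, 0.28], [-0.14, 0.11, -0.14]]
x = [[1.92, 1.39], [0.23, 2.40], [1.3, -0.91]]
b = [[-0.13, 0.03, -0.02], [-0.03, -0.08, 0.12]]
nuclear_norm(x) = 5.19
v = x @ b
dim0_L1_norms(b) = [0.16, 0.11, 0.14]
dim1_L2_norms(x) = [2.37, 2.41, 1.59]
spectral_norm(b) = 0.15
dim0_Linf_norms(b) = [0.13, 0.08, 0.12]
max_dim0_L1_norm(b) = 0.16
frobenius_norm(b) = 0.20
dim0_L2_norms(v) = [0.34, 0.23, 0.34]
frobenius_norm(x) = 3.73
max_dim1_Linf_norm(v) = 0.29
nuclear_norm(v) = 0.74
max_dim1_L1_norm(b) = 0.23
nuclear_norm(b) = 0.28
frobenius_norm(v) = 0.53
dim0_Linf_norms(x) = [1.92, 2.4]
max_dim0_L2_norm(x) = 2.92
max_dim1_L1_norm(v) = 0.57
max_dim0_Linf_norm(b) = 0.13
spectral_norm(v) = 0.44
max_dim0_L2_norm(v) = 0.34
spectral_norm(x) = 3.09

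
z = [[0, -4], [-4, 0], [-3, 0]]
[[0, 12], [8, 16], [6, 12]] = z @ [[-2, -4], [0, -3]]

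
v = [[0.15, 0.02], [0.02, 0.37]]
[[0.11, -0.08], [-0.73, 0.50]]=v @[[1.03, -0.70], [-2.04, 1.38]]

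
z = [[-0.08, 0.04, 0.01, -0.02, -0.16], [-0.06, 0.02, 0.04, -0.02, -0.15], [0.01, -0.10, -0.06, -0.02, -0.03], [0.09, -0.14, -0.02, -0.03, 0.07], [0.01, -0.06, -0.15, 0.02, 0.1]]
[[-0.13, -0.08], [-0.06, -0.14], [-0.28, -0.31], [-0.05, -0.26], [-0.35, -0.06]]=z@[[1.14, 0.28], [1.49, 3.42], [2.26, -0.28], [-1.13, -2.69], [0.90, 1.54]]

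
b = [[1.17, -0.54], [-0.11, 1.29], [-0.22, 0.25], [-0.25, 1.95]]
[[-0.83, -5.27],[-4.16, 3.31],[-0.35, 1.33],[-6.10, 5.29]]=b @ [[-2.29, -3.46], [-3.42, 2.27]]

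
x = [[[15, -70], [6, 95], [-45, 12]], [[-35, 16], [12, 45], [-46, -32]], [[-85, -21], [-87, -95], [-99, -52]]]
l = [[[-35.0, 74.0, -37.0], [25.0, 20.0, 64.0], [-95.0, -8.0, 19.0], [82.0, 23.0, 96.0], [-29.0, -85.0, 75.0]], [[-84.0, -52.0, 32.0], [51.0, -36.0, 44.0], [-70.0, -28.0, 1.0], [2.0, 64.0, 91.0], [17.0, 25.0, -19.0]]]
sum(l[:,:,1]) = -3.0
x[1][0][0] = -35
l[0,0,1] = 74.0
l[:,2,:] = [[-95.0, -8.0, 19.0], [-70.0, -28.0, 1.0]]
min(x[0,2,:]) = -45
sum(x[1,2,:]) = -78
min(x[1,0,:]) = -35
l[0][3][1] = 23.0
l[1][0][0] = -84.0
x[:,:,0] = [[15, 6, -45], [-35, 12, -46], [-85, -87, -99]]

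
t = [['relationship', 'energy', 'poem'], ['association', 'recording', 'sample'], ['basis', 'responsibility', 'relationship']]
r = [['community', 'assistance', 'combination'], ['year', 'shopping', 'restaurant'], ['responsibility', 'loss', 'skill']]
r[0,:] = ['community', 'assistance', 'combination']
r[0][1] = 'assistance'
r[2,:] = ['responsibility', 'loss', 'skill']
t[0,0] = 'relationship'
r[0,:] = ['community', 'assistance', 'combination']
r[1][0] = 'year'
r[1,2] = 'restaurant'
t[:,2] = ['poem', 'sample', 'relationship']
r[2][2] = 'skill'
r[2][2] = 'skill'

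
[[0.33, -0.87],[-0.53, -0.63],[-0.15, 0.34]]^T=[[0.33, -0.53, -0.15], [-0.87, -0.63, 0.34]]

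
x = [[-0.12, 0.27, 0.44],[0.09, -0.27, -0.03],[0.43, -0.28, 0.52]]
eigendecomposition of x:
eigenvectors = [[-0.46, -0.81, -0.8], [-0.01, 0.38, -0.52], [-0.89, 0.45, 0.31]]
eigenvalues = [0.74, -0.49, -0.11]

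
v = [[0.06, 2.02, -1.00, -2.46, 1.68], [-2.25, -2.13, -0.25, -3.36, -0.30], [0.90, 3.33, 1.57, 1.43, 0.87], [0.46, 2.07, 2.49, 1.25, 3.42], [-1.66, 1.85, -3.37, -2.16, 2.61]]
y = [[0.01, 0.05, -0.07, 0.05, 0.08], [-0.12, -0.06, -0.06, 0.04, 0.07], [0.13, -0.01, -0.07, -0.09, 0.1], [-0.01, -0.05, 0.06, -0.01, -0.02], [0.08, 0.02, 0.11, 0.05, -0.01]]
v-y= [[0.05, 1.97, -0.93, -2.51, 1.6],[-2.13, -2.07, -0.19, -3.40, -0.37],[0.77, 3.34, 1.64, 1.52, 0.77],[0.47, 2.12, 2.43, 1.26, 3.44],[-1.74, 1.83, -3.48, -2.21, 2.62]]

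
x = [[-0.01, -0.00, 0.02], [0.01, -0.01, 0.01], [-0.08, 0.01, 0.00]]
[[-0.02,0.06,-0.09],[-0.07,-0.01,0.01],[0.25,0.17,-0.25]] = x @ [[-2.86, -1.98, 3.01], [1.64, 0.88, -1.35], [-2.33, 2.18, -3.23]]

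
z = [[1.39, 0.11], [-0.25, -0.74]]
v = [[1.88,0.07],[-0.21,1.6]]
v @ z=[[2.60,0.15], [-0.69,-1.21]]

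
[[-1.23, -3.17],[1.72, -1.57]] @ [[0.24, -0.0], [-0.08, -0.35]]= [[-0.04, 1.11], [0.54, 0.55]]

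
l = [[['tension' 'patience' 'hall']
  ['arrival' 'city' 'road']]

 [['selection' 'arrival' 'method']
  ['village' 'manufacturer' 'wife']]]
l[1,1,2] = 'wife'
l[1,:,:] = [['selection', 'arrival', 'method'], ['village', 'manufacturer', 'wife']]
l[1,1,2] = 'wife'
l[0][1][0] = 'arrival'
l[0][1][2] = 'road'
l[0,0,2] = 'hall'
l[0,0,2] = 'hall'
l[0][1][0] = 'arrival'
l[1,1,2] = 'wife'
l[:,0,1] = ['patience', 'arrival']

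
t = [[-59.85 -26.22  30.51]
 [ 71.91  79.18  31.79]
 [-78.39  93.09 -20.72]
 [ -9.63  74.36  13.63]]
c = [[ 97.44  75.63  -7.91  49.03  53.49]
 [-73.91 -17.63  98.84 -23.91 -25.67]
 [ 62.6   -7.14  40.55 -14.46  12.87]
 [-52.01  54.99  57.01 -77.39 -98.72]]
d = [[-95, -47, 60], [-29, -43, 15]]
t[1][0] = 71.91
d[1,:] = [-29, -43, 15]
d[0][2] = 60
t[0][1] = -26.22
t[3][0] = -9.63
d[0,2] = 60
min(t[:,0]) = -78.39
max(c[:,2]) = 98.84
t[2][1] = 93.09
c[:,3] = [49.03, -23.91, -14.46, -77.39]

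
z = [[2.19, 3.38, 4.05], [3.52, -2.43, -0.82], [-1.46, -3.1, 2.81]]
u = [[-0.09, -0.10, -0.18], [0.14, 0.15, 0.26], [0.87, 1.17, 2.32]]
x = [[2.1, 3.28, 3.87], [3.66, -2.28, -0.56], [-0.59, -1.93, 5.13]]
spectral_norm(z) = 5.83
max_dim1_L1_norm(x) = 9.25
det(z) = -108.47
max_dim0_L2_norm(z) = 5.19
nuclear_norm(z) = 14.46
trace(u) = 2.38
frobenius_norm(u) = 2.77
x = u + z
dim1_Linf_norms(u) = [0.18, 0.26, 2.32]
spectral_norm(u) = 2.77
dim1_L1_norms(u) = [0.37, 0.55, 4.36]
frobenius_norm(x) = 8.91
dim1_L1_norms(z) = [9.62, 6.77, 7.37]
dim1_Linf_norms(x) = [3.87, 3.66, 5.13]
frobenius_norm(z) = 8.44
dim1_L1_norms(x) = [9.25, 6.5, 7.65]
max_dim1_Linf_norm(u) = 2.32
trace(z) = 2.57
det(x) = -119.88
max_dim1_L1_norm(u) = 4.36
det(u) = -0.00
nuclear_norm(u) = 2.82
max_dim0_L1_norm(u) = 2.76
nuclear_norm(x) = 15.10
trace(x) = 4.95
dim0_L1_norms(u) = [1.1, 1.42, 2.76]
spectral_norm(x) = 6.53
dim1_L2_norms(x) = [5.49, 4.35, 5.51]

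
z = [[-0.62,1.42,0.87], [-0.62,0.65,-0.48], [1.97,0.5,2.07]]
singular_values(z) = [3.01, 1.85, 0.34]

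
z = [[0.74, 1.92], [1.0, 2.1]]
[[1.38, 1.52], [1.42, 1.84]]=z@[[-0.45, 0.89], [0.89, 0.45]]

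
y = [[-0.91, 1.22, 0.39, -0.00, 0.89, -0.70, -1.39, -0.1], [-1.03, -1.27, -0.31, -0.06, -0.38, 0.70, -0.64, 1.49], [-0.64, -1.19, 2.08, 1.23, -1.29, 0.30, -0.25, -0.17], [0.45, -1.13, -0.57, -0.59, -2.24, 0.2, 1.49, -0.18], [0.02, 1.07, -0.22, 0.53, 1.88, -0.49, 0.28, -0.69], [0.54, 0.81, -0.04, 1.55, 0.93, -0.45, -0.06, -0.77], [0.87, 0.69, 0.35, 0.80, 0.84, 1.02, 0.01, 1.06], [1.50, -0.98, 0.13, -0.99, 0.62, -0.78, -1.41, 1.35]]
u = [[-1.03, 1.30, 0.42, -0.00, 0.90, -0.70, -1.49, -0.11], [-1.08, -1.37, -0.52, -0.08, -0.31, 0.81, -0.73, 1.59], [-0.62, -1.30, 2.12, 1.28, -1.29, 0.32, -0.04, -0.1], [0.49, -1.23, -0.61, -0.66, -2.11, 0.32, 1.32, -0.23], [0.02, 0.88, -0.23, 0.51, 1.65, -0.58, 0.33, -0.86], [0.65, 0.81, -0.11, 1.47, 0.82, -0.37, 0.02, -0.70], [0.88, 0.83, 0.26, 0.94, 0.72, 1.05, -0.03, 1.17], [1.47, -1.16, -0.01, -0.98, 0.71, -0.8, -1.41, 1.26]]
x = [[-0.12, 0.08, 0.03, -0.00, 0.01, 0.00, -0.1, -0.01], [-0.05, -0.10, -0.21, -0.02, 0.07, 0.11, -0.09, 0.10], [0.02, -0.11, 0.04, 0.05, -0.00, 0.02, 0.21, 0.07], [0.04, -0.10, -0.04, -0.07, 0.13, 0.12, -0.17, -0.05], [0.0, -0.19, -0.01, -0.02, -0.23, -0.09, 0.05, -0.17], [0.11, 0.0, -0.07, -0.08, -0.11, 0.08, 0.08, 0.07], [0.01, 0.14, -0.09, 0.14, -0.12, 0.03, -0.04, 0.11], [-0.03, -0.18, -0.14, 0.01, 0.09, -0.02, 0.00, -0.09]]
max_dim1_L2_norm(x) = 0.36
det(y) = 56.07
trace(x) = -0.53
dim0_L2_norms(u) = [2.49, 3.2, 2.33, 2.52, 3.38, 1.89, 2.57, 2.61]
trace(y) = 2.10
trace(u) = 1.57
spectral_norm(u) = 4.63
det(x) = 0.00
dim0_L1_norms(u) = [6.24, 8.88, 4.28, 5.92, 8.51, 4.95, 5.37, 6.02]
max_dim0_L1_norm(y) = 9.07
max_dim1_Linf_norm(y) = 2.24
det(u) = 27.91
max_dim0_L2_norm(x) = 0.36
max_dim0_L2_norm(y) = 3.62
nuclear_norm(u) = 18.10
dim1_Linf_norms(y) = [1.39, 1.49, 2.08, 2.24, 1.88, 1.55, 1.06, 1.5]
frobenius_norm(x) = 0.77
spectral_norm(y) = 4.73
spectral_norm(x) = 0.43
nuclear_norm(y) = 17.84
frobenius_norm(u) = 7.53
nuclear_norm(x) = 1.88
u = x + y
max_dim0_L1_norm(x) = 0.9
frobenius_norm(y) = 7.44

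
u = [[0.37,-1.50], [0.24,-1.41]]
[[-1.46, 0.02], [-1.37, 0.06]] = u @ [[0.04, -0.39],[0.98, -0.11]]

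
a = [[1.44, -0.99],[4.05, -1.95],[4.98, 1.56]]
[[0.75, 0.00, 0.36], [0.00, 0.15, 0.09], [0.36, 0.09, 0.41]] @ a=[[2.87, -0.18], [1.06, -0.15], [2.92, 0.11]]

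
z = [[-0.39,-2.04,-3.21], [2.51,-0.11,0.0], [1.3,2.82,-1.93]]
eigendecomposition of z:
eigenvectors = [[(-0.72+0j),-0.72-0.00j,(0.52+0j)], [(-0.05+0.53j),-0.05-0.53j,(-0.48+0j)], [0.17+0.42j,0.17-0.42j,(0.71+0j)]]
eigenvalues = [(0.22+3.39j), (0.22-3.39j), (-2.87+0j)]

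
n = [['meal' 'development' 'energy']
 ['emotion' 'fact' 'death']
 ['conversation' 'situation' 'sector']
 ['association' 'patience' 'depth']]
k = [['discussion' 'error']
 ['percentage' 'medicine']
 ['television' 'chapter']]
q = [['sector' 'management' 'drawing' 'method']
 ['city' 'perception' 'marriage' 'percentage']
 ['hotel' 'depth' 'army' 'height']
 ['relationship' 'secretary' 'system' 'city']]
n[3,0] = 'association'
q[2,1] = 'depth'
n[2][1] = 'situation'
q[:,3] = ['method', 'percentage', 'height', 'city']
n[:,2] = ['energy', 'death', 'sector', 'depth']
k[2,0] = 'television'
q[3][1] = 'secretary'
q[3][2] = 'system'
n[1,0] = 'emotion'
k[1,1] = 'medicine'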